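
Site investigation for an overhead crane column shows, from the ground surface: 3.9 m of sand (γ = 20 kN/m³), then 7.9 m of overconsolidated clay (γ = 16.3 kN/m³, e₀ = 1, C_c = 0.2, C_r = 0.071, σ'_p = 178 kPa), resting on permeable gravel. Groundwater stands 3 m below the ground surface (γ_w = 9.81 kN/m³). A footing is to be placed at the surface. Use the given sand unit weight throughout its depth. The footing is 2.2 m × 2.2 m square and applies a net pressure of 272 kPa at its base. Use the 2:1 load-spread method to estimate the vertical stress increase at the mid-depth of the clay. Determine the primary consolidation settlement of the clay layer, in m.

S_c ≈ 0.0157 m

Mid-depth of clay below the ground surface: z = 3.9 + 7.9/2 = 7.85 m.
Total vertical stress at mid-clay: σ_v = 20×3.9 + 16.3×3.95 = 142.38 kPa.
Pore pressure: u = 9.81×(7.85 − 3) = 47.578 kPa.
Initial effective stress: σ'_0 = σ_v − u = 142.38 − 47.578 = 94.802 kPa.
Stress increase at mid-clay by the 2:1 spreading method:
Δσ = qBL/((B+z)(L+z)) = 272×2.2×2.2/((2.2+7.85)(2.2+7.85)) = 13.034 kPa
Final effective stress: σ'_f = 94.802 + 13.034 = 107.84 kPa.
σ'_f = 107.84 ≤ σ'_p = 178 kPa, so the clay remains overconsolidated and only the recompression index applies:
S_c = C_r·H/(1+e₀)·log₁₀(σ'_f/σ'_0) = 0.071×7.9/2×log₁₀(107.84/94.802)
    = 0.28045 × 0.055962 = 0.01569 m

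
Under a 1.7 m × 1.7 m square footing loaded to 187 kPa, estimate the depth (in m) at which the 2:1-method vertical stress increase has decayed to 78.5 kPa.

2:1 spreading — at depth z the loaded area has grown by z in each plan dimension:
qB²/(B+z)² = Δσ_z ⇒ z = B(√(q/Δσ_z) − 1) = 1.7×(√(187/78.5) − 1) = 0.9238 m

z ≈ 0.924 m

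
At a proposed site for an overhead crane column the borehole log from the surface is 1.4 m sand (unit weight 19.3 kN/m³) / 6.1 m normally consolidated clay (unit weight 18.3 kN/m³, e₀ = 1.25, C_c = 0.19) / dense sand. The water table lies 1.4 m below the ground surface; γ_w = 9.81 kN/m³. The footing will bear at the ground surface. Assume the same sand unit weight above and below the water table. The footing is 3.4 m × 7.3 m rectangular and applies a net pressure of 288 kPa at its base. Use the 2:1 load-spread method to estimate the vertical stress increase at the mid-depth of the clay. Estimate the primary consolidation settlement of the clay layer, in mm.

S_c ≈ 202 mm

Mid-depth of clay below the ground surface: z = 1.4 + 6.1/2 = 4.45 m.
Total vertical stress at mid-clay: σ_v = 19.3×1.4 + 18.3×3.05 = 82.835 kPa.
Pore pressure: u = 9.81×(4.45 − 1.4) = 29.921 kPa.
Initial effective stress: σ'_0 = σ_v − u = 82.835 − 29.921 = 52.914 kPa.
Stress increase at mid-clay by the 2:1 spreading method:
Δσ = qBL/((B+z)(L+z)) = 288×3.4×7.3/((3.4+4.45)(7.3+4.45)) = 77.497 kPa
Final effective stress: σ'_f = σ'_0 + Δσ = 52.914 + 77.497 = 130.41 kPa.
Normally consolidated clay, so the full stress increment lies on the virgin compression line:
S_c = C_c·H/(1+e₀)·log₁₀(σ'_f/σ'_0) = 0.19×6.1/(1+1.25)×log₁₀(130.41/52.914)
    = 0.51511 × 0.39174 = 0.2018 m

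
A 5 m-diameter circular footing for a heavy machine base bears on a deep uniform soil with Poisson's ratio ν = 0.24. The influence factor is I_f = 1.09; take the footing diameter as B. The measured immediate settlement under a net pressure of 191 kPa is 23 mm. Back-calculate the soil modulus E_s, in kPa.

S_e = q·B·(1−ν²)/E_s · I_f  ⇒  E_s = q·B·(1−ν²)·I_f / S_e.
E_s = 191 × 5 × 0.9424 × 1.09 / 0.023 = 42650 kPa

E_s ≈ 42700 kPa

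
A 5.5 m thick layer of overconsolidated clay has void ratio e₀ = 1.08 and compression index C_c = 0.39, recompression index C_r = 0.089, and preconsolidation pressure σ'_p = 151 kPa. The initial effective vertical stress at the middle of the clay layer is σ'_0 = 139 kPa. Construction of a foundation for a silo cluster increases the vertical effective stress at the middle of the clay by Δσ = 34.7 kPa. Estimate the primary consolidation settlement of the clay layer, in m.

Final effective stress: σ'_f = 139 + 34.7 = 173.7 kPa.
σ'_f = 173.7 > σ'_p = 151 kPa, so the stress path crosses the preconsolidation pressure — recompression up to σ'_p, then virgin compression beyond:
S_c = H/(1+e₀)·[C_r·log₁₀(σ'_p/σ'_0) + C_c·log₁₀(σ'_f/σ'_p)]
    = 5.5/2.08 × [0.089×log₁₀(151/139) + 0.39×log₁₀(173.7/151)]
    = 2.6442 × [0.0032006 + 0.023721] = 0.07119 m

S_c ≈ 0.0712 m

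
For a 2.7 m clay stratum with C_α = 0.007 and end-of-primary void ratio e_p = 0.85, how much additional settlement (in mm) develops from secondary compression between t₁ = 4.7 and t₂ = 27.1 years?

S_s ≈ 7.77 mm

Secondary compression: S_s = C_α·H/(1+e_p)·log₁₀(t₂/t₁)
S_s = 0.007×2.7/(1+0.85)×log₁₀(27.1/4.7)
    = 0.01022 × 0.7609 = 0.007773 m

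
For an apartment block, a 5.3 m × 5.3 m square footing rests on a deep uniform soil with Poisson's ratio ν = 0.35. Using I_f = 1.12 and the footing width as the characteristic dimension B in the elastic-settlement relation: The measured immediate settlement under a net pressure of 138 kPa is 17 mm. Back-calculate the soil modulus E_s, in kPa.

S_e = q·B·(1−ν²)/E_s · I_f  ⇒  E_s = q·B·(1−ν²)·I_f / S_e.
E_s = 138 × 5.3 × 0.8775 × 1.12 / 0.017 = 42280 kPa

E_s ≈ 42300 kPa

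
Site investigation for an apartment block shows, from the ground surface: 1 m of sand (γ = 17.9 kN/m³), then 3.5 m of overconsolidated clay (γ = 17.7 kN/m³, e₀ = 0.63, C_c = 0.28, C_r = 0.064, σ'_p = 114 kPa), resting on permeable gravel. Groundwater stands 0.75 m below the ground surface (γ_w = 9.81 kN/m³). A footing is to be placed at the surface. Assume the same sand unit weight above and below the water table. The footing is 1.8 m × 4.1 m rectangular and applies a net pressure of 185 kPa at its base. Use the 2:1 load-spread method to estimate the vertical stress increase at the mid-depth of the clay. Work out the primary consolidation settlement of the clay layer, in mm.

Mid-depth of clay below the ground surface: z = 1 + 3.5/2 = 2.75 m.
Total vertical stress at mid-clay: σ_v = 17.9×1 + 17.7×1.75 = 48.875 kPa.
Pore pressure: u = 9.81×(2.75 − 0.75) = 19.62 kPa.
Initial effective stress: σ'_0 = σ_v − u = 48.875 − 19.62 = 29.255 kPa.
Stress increase at mid-clay by the 2:1 spreading method:
Δσ = qBL/((B+z)(L+z)) = 185×1.8×4.1/((1.8+2.75)(4.1+2.75)) = 43.805 kPa
Final effective stress: σ'_f = 29.255 + 43.805 = 73.06 kPa.
σ'_f = 73.06 ≤ σ'_p = 114 kPa, so the clay remains overconsolidated and only the recompression index applies:
S_c = C_r·H/(1+e₀)·log₁₀(σ'_f/σ'_0) = 0.064×3.5/1.63×log₁₀(73.06/29.255)
    = 0.13742 × 0.39748 = 0.05462 m

S_c ≈ 54.6 mm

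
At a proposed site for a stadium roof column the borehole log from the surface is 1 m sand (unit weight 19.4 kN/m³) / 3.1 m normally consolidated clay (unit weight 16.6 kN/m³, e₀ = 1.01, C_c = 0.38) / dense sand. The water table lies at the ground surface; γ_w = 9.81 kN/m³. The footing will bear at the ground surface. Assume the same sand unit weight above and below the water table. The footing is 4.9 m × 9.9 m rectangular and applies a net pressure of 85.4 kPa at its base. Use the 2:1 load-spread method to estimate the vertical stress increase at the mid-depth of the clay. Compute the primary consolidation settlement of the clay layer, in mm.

Mid-depth of clay below the ground surface: z = 1 + 3.1/2 = 2.55 m.
Total vertical stress at mid-clay: σ_v = 19.4×1 + 16.6×1.55 = 45.13 kPa.
Pore pressure: u = 9.81×(2.55 − 0) = 25.015 kPa.
Initial effective stress: σ'_0 = σ_v − u = 45.13 − 25.015 = 20.115 kPa.
Stress increase at mid-clay by the 2:1 spreading method:
Δσ = qBL/((B+z)(L+z)) = 85.4×4.9×9.9/((4.9+2.55)(9.9+2.55)) = 44.665 kPa
Final effective stress: σ'_f = σ'_0 + Δσ = 20.115 + 44.665 = 64.78 kPa.
Normally consolidated clay, so the full stress increment lies on the virgin compression line:
S_c = C_c·H/(1+e₀)·log₁₀(σ'_f/σ'_0) = 0.38×3.1/(1+1.01)×log₁₀(64.78/20.115)
    = 0.58607 × 0.50792 = 0.2977 m

S_c ≈ 298 mm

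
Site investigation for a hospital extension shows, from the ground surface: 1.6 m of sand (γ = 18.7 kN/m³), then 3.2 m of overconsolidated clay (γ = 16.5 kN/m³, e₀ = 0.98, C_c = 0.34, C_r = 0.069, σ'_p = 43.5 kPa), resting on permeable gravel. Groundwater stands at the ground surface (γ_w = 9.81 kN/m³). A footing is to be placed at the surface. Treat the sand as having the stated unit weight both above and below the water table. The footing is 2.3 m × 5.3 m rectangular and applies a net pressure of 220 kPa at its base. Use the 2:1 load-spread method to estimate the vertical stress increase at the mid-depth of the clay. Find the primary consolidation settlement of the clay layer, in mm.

S_c ≈ 179 mm

Mid-depth of clay below the ground surface: z = 1.6 + 3.2/2 = 3.2 m.
Total vertical stress at mid-clay: σ_v = 18.7×1.6 + 16.5×1.6 = 56.32 kPa.
Pore pressure: u = 9.81×(3.2 − 0) = 31.392 kPa.
Initial effective stress: σ'_0 = σ_v − u = 56.32 − 31.392 = 24.928 kPa.
Stress increase at mid-clay by the 2:1 spreading method:
Δσ = qBL/((B+z)(L+z)) = 220×2.3×5.3/((2.3+3.2)(5.3+3.2)) = 57.365 kPa
Final effective stress: σ'_f = 24.928 + 57.365 = 82.293 kPa.
σ'_f = 82.293 > σ'_p = 43.5 kPa, so the stress path crosses the preconsolidation pressure — recompression up to σ'_p, then virgin compression beyond:
S_c = H/(1+e₀)·[C_r·log₁₀(σ'_p/σ'_0) + C_c·log₁₀(σ'_f/σ'_p)]
    = 3.2/1.98 × [0.069×log₁₀(43.5/24.928) + 0.34×log₁₀(82.293/43.5)]
    = 1.6162 × [0.016684 + 0.094137] = 0.1791 m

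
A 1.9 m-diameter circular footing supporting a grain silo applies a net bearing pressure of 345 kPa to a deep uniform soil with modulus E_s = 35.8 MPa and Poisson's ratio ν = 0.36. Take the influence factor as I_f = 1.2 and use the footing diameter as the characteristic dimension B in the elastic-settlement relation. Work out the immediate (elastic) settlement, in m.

S_e ≈ 0.0191 m

Immediate (elastic) settlement: S_e = q·B·(1−ν²)/E_s · I_f.
E_s = 35.8 MPa = 35800 kPa.
S_e = 345 × 1.9 × (1 − 0.36²) / 35800 × 1.2
    = 345 × 1.9 × 0.8704 / 35800 × 1.2
    = 0.01912 m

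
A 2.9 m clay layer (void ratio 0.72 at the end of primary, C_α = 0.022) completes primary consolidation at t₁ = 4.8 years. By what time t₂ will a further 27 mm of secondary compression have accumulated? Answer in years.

t₂ ≈ 25.7 years

S_s = C_α·H/(1+e_p)·log₁₀(t₂/t₁) ⇒ log₁₀(t₂/t₁) = S_s·(1+e_p)/(C_α·H).
log₁₀(t₂/t₁) = 0.027 × (1+0.72) / (0.022×2.9) = 0.7279
t₂ = t₁ × 10^0.7279 = 4.8 × 5.344 = 25.65 years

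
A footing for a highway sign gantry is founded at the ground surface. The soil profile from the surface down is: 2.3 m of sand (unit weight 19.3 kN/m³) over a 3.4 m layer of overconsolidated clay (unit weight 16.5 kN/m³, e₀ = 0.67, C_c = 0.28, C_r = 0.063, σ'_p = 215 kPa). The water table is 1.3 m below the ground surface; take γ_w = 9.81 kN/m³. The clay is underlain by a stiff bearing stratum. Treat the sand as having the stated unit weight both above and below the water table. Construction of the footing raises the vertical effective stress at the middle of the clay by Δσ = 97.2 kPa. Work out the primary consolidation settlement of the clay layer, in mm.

S_c ≈ 63.3 mm

Mid-depth of clay below the ground surface: z = 2.3 + 3.4/2 = 4 m.
Total vertical stress at mid-clay: σ_v = 19.3×2.3 + 16.5×1.7 = 72.44 kPa.
Pore pressure: u = 9.81×(4 − 1.3) = 26.487 kPa.
Initial effective stress: σ'_0 = σ_v − u = 72.44 − 26.487 = 45.953 kPa.
Final effective stress: σ'_f = 45.953 + 97.2 = 143.15 kPa.
σ'_f = 143.15 ≤ σ'_p = 215 kPa, so the clay remains overconsolidated and only the recompression index applies:
S_c = C_r·H/(1+e₀)·log₁₀(σ'_f/σ'_0) = 0.063×3.4/1.67×log₁₀(143.15/45.953)
    = 0.12826 × 0.49348 = 0.06329 m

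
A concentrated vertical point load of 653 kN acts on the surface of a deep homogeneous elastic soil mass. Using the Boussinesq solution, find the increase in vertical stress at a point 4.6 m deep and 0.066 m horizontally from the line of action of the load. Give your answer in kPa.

Boussinesq vertical stress below a point load on an elastic half-space:
Δσ_z = 3P/(2πz²) · [1 + (r/z)²]^(−5/2)
r/z = 0.066/4.6 = 0.014348; [1+(r/z)²]^(−5/2) = 0.99949.
Δσ_z = 3×653/(2π×4.6²) × 0.99949 = 14.735 × 0.99949 = 14.73 kPa

Δσ_z ≈ 14.7 kPa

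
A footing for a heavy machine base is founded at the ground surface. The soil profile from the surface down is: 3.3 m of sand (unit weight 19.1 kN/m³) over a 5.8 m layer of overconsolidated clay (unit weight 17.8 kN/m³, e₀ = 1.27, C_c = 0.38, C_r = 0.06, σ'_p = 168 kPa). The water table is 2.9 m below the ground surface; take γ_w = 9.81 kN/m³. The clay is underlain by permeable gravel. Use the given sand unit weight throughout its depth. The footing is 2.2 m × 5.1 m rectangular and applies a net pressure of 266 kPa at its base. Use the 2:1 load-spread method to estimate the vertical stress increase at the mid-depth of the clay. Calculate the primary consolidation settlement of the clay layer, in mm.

Mid-depth of clay below the ground surface: z = 3.3 + 5.8/2 = 6.2 m.
Total vertical stress at mid-clay: σ_v = 19.1×3.3 + 17.8×2.9 = 114.65 kPa.
Pore pressure: u = 9.81×(6.2 − 2.9) = 32.373 kPa.
Initial effective stress: σ'_0 = σ_v − u = 114.65 − 32.373 = 82.277 kPa.
Stress increase at mid-clay by the 2:1 spreading method:
Δσ = qBL/((B+z)(L+z)) = 266×2.2×5.1/((2.2+6.2)(5.1+6.2)) = 31.442 kPa
Final effective stress: σ'_f = 82.277 + 31.442 = 113.72 kPa.
σ'_f = 113.72 ≤ σ'_p = 168 kPa, so the clay remains overconsolidated and only the recompression index applies:
S_c = C_r·H/(1+e₀)·log₁₀(σ'_f/σ'_0) = 0.06×5.8/2.27×log₁₀(113.72/82.277)
    = 0.15331 × 0.14056 = 0.02155 m

S_c ≈ 21.5 mm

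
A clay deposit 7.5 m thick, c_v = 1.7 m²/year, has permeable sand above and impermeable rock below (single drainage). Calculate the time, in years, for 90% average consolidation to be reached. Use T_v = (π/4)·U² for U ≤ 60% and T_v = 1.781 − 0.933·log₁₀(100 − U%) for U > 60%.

Drainage path length: H_d = H = 7.5 m (single drainage).
U > 60%: T_v = 1.781 − 0.933·log₁₀(100 − 90) = 0.848.
t = T_v·H_d²/c_v = 0.848×7.5²/1.7 = 28.06 years.

t ≈ 28.1 years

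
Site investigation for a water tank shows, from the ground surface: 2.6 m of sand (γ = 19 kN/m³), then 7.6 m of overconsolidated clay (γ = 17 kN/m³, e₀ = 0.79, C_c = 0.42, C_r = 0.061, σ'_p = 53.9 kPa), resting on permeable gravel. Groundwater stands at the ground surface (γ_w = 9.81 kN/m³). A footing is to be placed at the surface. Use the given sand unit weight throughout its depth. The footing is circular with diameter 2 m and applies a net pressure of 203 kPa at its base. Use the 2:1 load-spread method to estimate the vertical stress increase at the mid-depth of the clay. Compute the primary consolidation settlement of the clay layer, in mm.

Mid-depth of clay below the ground surface: z = 2.6 + 7.6/2 = 6.4 m.
Total vertical stress at mid-clay: σ_v = 19×2.6 + 17×3.8 = 114 kPa.
Pore pressure: u = 9.81×(6.4 − 0) = 62.784 kPa.
Initial effective stress: σ'_0 = σ_v − u = 114 − 62.784 = 51.216 kPa.
Stress increase at mid-clay by the 2:1 spreading method:
Δσ ≈ qD²/(D+z)² = 203×2²/(2+6.4)² = 11.508 kPa
Final effective stress: σ'_f = 51.216 + 11.508 = 62.724 kPa.
σ'_f = 62.724 > σ'_p = 53.9 kPa, so the stress path crosses the preconsolidation pressure — recompression up to σ'_p, then virgin compression beyond:
S_c = H/(1+e₀)·[C_r·log₁₀(σ'_p/σ'_0) + C_c·log₁₀(σ'_f/σ'_p)]
    = 7.6/1.79 × [0.061×log₁₀(53.9/51.216) + 0.42×log₁₀(62.724/53.9)]
    = 4.2458 × [0.0013532 + 0.027655] = 0.1232 m

S_c ≈ 123 mm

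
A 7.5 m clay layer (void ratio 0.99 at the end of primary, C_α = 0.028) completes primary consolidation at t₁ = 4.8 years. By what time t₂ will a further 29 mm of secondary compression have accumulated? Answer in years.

S_s = C_α·H/(1+e_p)·log₁₀(t₂/t₁) ⇒ log₁₀(t₂/t₁) = S_s·(1+e_p)/(C_α·H).
log₁₀(t₂/t₁) = 0.029 × (1+0.99) / (0.028×7.5) = 0.2748
t₂ = t₁ × 10^0.2748 = 4.8 × 1.883 = 9.038 years

t₂ ≈ 9.04 years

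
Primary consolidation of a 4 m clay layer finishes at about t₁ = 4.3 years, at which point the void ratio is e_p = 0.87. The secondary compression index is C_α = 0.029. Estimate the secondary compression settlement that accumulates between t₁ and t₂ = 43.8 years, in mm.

Secondary compression: S_s = C_α·H/(1+e_p)·log₁₀(t₂/t₁)
S_s = 0.029×4/(1+0.87)×log₁₀(43.8/4.3)
    = 0.06203 × 1.008 = 0.06253 m

S_s ≈ 62.5 mm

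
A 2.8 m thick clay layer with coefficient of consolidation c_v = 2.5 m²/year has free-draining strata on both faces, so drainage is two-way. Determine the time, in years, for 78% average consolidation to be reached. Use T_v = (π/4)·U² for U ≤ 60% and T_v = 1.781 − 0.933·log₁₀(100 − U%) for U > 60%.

Drainage path length: H_d = H/2 = 1.4 m (double drainage).
U > 60%: T_v = 1.781 − 0.933·log₁₀(100 − 78) = 0.52852.
t = T_v·H_d²/c_v = 0.52852×1.4²/2.5 = 0.4144 years.

t ≈ 0.414 years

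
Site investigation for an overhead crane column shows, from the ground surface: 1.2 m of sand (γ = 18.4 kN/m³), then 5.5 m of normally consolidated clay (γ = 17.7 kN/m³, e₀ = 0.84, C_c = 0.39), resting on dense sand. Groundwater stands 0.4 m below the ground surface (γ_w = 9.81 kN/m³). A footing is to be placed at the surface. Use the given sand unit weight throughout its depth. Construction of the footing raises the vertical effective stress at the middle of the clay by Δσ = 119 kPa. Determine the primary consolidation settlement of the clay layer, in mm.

Mid-depth of clay below the ground surface: z = 1.2 + 5.5/2 = 3.95 m.
Total vertical stress at mid-clay: σ_v = 18.4×1.2 + 17.7×2.75 = 70.755 kPa.
Pore pressure: u = 9.81×(3.95 − 0.4) = 34.825 kPa.
Initial effective stress: σ'_0 = σ_v − u = 70.755 − 34.825 = 35.93 kPa.
Final effective stress: σ'_f = σ'_0 + Δσ = 35.93 + 119 = 154.93 kPa.
Normally consolidated clay, so the full stress increment lies on the virgin compression line:
S_c = C_c·H/(1+e₀)·log₁₀(σ'_f/σ'_0) = 0.39×5.5/(1+0.84)×log₁₀(154.93/35.93)
    = 1.1658 × 0.63468 = 0.7399 m

S_c ≈ 740 mm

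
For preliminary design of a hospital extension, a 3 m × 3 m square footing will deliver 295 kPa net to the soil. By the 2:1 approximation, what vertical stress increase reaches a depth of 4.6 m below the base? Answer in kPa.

By the 2:1 method the load spreads at 1 horizontal : 2 vertical, so at depth z the loaded area has grown by z in each plan dimension:
Δσ = qBL/((B+z)(L+z)) = 295×3×3/((3+4.6)(3+4.6)) = 45.966 kPa

Δσ_z ≈ 46 kPa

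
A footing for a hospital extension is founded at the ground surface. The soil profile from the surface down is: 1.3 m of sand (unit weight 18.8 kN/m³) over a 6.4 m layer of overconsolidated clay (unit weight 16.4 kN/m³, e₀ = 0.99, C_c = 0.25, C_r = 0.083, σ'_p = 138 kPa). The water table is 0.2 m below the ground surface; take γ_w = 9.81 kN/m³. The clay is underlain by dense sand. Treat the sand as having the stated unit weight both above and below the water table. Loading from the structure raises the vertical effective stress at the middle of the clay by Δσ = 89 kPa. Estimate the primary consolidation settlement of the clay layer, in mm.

S_c ≈ 147 mm

Mid-depth of clay below the ground surface: z = 1.3 + 6.4/2 = 4.5 m.
Total vertical stress at mid-clay: σ_v = 18.8×1.3 + 16.4×3.2 = 76.92 kPa.
Pore pressure: u = 9.81×(4.5 − 0.2) = 42.183 kPa.
Initial effective stress: σ'_0 = σ_v − u = 76.92 − 42.183 = 34.737 kPa.
Final effective stress: σ'_f = 34.737 + 89 = 123.74 kPa.
σ'_f = 123.74 ≤ σ'_p = 138 kPa, so the clay remains overconsolidated and only the recompression index applies:
S_c = C_r·H/(1+e₀)·log₁₀(σ'_f/σ'_0) = 0.083×6.4/1.99×log₁₀(123.74/34.737)
    = 0.26694 × 0.55172 = 0.1473 m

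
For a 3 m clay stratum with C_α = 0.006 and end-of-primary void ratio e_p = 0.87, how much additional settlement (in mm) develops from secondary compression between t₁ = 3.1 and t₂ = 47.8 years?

S_s ≈ 11.4 mm

Secondary compression: S_s = C_α·H/(1+e_p)·log₁₀(t₂/t₁)
S_s = 0.006×3/(1+0.87)×log₁₀(47.8/3.1)
    = 0.009626 × 1.188 = 0.01144 m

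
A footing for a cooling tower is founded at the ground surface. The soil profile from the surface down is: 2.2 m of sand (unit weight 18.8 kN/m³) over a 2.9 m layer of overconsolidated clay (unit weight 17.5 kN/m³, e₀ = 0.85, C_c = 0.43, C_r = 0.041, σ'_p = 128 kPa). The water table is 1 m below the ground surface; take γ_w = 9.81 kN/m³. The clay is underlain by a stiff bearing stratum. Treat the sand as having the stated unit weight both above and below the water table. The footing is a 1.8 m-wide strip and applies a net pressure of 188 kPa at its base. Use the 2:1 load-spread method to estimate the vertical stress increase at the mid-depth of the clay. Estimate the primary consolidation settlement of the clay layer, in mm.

Mid-depth of clay below the ground surface: z = 2.2 + 2.9/2 = 3.65 m.
Total vertical stress at mid-clay: σ_v = 18.8×2.2 + 17.5×1.45 = 66.735 kPa.
Pore pressure: u = 9.81×(3.65 − 1) = 25.997 kPa.
Initial effective stress: σ'_0 = σ_v − u = 66.735 − 25.997 = 40.738 kPa.
Stress increase at mid-clay by the 2:1 spreading method:
Δσ = qB/(B+z) = 188×1.8/(1.8+3.65) = 62.092 kPa
Final effective stress: σ'_f = 40.738 + 62.092 = 102.83 kPa.
σ'_f = 102.83 ≤ σ'_p = 128 kPa, so the clay remains overconsolidated and only the recompression index applies:
S_c = C_r·H/(1+e₀)·log₁₀(σ'_f/σ'_0) = 0.041×2.9/1.85×log₁₀(102.83/40.738)
    = 0.064272 × 0.40212 = 0.02584 m

S_c ≈ 25.8 mm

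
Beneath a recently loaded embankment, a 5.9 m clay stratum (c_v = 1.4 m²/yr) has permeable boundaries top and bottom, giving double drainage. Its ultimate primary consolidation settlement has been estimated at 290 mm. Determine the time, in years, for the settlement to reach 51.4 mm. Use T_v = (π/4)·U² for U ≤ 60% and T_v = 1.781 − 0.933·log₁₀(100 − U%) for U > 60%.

Drainage path length: H_d = H/2 = 2.95 m (double drainage).
U = S(t)/S_ult = 51.4/290 = 0.1772.
U ≤ 60%: T_v = (π/4)·U² = (π/4)×0.17724² = 0.024673.
t = T_v·H_d²/c_v = 0.024673×2.95²/1.4 = 0.1534 years.

t ≈ 0.153 years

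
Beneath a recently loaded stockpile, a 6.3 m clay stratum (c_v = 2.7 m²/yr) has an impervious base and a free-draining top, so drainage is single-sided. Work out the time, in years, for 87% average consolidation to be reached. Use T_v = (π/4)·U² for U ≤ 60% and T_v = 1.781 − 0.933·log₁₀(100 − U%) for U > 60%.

t ≈ 10.9 years

Drainage path length: H_d = H = 6.3 m (single drainage).
U > 60%: T_v = 1.781 − 0.933·log₁₀(100 − 87) = 0.74169.
t = T_v·H_d²/c_v = 0.74169×6.3²/2.7 = 10.9 years.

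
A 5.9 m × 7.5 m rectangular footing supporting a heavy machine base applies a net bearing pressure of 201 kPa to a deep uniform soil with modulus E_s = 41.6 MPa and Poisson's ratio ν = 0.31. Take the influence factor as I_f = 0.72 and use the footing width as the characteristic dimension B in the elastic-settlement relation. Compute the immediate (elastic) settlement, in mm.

Immediate (elastic) settlement: S_e = q·B·(1−ν²)/E_s · I_f.
E_s = 41.6 MPa = 41600 kPa.
S_e = 201 × 5.9 × (1 − 0.31²) / 41600 × 0.72
    = 201 × 5.9 × 0.9039 / 41600 × 0.72
    = 0.01855 m = 18.55 mm

S_e ≈ 18.6 mm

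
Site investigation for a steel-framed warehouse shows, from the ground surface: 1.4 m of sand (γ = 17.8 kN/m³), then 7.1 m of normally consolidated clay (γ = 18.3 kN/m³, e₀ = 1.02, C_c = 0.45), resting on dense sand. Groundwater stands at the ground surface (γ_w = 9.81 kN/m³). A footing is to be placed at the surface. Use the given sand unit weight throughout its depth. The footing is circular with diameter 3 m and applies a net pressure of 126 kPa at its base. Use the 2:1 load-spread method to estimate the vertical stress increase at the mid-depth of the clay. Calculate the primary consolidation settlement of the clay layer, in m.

Mid-depth of clay below the ground surface: z = 1.4 + 7.1/2 = 4.95 m.
Total vertical stress at mid-clay: σ_v = 17.8×1.4 + 18.3×3.55 = 89.885 kPa.
Pore pressure: u = 9.81×(4.95 − 0) = 48.56 kPa.
Initial effective stress: σ'_0 = σ_v − u = 89.885 − 48.56 = 41.325 kPa.
Stress increase at mid-clay by the 2:1 spreading method:
Δσ ≈ qD²/(D+z)² = 126×3²/(3+4.95)² = 17.942 kPa
Final effective stress: σ'_f = σ'_0 + Δσ = 41.325 + 17.942 = 59.267 kPa.
Normally consolidated clay, so the full stress increment lies on the virgin compression line:
S_c = C_c·H/(1+e₀)·log₁₀(σ'_f/σ'_0) = 0.45×7.1/(1+1.02)×log₁₀(59.267/41.325)
    = 1.5817 × 0.1566 = 0.2477 m

S_c ≈ 0.248 m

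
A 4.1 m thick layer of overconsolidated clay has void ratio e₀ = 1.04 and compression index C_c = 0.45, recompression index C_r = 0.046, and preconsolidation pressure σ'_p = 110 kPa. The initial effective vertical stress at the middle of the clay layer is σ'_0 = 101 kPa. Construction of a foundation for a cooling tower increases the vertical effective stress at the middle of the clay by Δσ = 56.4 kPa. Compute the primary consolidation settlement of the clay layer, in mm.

S_c ≈ 144 mm

Final effective stress: σ'_f = 101 + 56.4 = 157.4 kPa.
σ'_f = 157.4 > σ'_p = 110 kPa, so the stress path crosses the preconsolidation pressure — recompression up to σ'_p, then virgin compression beyond:
S_c = H/(1+e₀)·[C_r·log₁₀(σ'_p/σ'_0) + C_c·log₁₀(σ'_f/σ'_p)]
    = 4.1/2.04 × [0.046×log₁₀(110/101) + 0.45×log₁₀(157.4/110)]
    = 2.0098 × [0.0017053 + 0.070025] = 0.1442 m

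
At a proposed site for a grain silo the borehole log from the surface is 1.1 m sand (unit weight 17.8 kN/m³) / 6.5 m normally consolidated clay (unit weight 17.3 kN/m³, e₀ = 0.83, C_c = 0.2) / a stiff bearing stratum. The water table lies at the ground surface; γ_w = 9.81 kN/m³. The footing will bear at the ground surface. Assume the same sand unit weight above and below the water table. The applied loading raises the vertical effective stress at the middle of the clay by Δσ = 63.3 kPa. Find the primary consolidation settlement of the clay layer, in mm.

S_c ≈ 330 mm

Mid-depth of clay below the ground surface: z = 1.1 + 6.5/2 = 4.35 m.
Total vertical stress at mid-clay: σ_v = 17.8×1.1 + 17.3×3.25 = 75.805 kPa.
Pore pressure: u = 9.81×(4.35 − 0) = 42.673 kPa.
Initial effective stress: σ'_0 = σ_v − u = 75.805 − 42.673 = 33.132 kPa.
Final effective stress: σ'_f = σ'_0 + Δσ = 33.132 + 63.3 = 96.432 kPa.
Normally consolidated clay, so the full stress increment lies on the virgin compression line:
S_c = C_c·H/(1+e₀)·log₁₀(σ'_f/σ'_0) = 0.2×6.5/(1+0.83)×log₁₀(96.432/33.132)
    = 0.71038 × 0.46397 = 0.3296 m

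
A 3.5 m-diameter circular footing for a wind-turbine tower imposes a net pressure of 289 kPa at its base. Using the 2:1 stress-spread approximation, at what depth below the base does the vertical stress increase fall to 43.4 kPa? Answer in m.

2:1 spreading — at depth z the loaded area has grown by z in each plan dimension:
qD²/(D+z)² = Δσ_z ⇒ z = D(√(q/Δσ_z) − 1) = 3.5×(√(289/43.4) − 1) = 5.532 m

z ≈ 5.53 m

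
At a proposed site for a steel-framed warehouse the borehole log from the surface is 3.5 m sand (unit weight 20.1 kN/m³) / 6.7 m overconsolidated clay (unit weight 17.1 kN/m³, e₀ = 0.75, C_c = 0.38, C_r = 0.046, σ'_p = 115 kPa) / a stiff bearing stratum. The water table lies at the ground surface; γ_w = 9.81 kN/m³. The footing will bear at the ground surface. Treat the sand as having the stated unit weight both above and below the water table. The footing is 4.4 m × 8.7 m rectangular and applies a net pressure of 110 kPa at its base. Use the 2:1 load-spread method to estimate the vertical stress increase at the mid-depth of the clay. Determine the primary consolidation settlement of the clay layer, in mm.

Mid-depth of clay below the ground surface: z = 3.5 + 6.7/2 = 6.85 m.
Total vertical stress at mid-clay: σ_v = 20.1×3.5 + 17.1×3.35 = 127.64 kPa.
Pore pressure: u = 9.81×(6.85 − 0) = 67.198 kPa.
Initial effective stress: σ'_0 = σ_v − u = 127.64 − 67.198 = 60.442 kPa.
Stress increase at mid-clay by the 2:1 spreading method:
Δσ = qBL/((B+z)(L+z)) = 110×4.4×8.7/((4.4+6.85)(8.7+6.85)) = 24.07 kPa
Final effective stress: σ'_f = 60.442 + 24.07 = 84.512 kPa.
σ'_f = 84.512 ≤ σ'_p = 115 kPa, so the clay remains overconsolidated and only the recompression index applies:
S_c = C_r·H/(1+e₀)·log₁₀(σ'_f/σ'_0) = 0.046×6.7/1.75×log₁₀(84.512/60.442)
    = 0.17612 × 0.14558 = 0.02564 m

S_c ≈ 25.6 mm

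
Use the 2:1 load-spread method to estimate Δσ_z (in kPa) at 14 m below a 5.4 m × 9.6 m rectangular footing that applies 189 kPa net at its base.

By the 2:1 method the load spreads at 1 horizontal : 2 vertical, so at depth z the loaded area has grown by z in each plan dimension:
Δσ = qBL/((B+z)(L+z)) = 189×5.4×9.6/((5.4+14)(9.6+14)) = 21.4 kPa

Δσ_z ≈ 21.4 kPa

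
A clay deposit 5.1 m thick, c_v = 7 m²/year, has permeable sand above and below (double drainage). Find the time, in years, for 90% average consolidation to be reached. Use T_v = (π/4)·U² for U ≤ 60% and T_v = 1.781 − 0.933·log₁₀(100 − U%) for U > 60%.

t ≈ 0.788 years

Drainage path length: H_d = H/2 = 2.55 m (double drainage).
U > 60%: T_v = 1.781 − 0.933·log₁₀(100 − 90) = 0.848.
t = T_v·H_d²/c_v = 0.848×2.55²/7 = 0.7877 years.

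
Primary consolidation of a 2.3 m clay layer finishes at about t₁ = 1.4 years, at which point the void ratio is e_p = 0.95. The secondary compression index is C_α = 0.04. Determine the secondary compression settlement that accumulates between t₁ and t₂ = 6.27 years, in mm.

S_s ≈ 30.7 mm

Secondary compression: S_s = C_α·H/(1+e_p)·log₁₀(t₂/t₁)
S_s = 0.04×2.3/(1+0.95)×log₁₀(6.27/1.4)
    = 0.04718 × 0.6511 = 0.03072 m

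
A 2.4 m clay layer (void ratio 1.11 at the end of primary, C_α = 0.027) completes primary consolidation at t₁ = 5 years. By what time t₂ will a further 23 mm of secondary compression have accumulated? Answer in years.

t₂ ≈ 28 years

S_s = C_α·H/(1+e_p)·log₁₀(t₂/t₁) ⇒ log₁₀(t₂/t₁) = S_s·(1+e_p)/(C_α·H).
log₁₀(t₂/t₁) = 0.023 × (1+1.11) / (0.027×2.4) = 0.7489
t₂ = t₁ × 10^0.7489 = 5 × 5.609 = 28.05 years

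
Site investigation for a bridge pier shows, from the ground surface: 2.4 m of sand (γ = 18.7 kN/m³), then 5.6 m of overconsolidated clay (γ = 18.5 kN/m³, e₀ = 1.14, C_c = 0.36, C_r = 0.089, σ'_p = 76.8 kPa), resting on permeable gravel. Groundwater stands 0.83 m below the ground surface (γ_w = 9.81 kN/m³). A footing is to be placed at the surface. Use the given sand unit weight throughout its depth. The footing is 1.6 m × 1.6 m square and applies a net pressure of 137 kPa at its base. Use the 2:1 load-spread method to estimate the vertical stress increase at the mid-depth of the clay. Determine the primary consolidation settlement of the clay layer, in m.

S_c ≈ 0.0133 m

Mid-depth of clay below the ground surface: z = 2.4 + 5.6/2 = 5.2 m.
Total vertical stress at mid-clay: σ_v = 18.7×2.4 + 18.5×2.8 = 96.68 kPa.
Pore pressure: u = 9.81×(5.2 − 0.83) = 42.87 kPa.
Initial effective stress: σ'_0 = σ_v − u = 96.68 − 42.87 = 53.81 kPa.
Stress increase at mid-clay by the 2:1 spreading method:
Δσ = qBL/((B+z)(L+z)) = 137×1.6×1.6/((1.6+5.2)(1.6+5.2)) = 7.5848 kPa
Final effective stress: σ'_f = 53.81 + 7.5848 = 61.395 kPa.
σ'_f = 61.395 ≤ σ'_p = 76.8 kPa, so the clay remains overconsolidated and only the recompression index applies:
S_c = C_r·H/(1+e₀)·log₁₀(σ'_f/σ'_0) = 0.089×5.6/2.14×log₁₀(61.395/53.81)
    = 0.2329 × 0.05727 = 0.01334 m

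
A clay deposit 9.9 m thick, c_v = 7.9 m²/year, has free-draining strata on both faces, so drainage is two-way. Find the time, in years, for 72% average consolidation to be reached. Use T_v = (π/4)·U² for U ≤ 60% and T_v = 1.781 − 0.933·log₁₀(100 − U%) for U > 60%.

t ≈ 1.34 years

Drainage path length: H_d = H/2 = 4.95 m (double drainage).
U > 60%: T_v = 1.781 − 0.933·log₁₀(100 − 72) = 0.4308.
t = T_v·H_d²/c_v = 0.4308×4.95²/7.9 = 1.336 years.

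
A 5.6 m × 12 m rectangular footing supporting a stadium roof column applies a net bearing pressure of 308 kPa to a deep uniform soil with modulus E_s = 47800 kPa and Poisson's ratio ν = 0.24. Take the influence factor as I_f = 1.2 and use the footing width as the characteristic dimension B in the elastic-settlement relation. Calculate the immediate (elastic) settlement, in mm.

Immediate (elastic) settlement: S_e = q·B·(1−ν²)/E_s · I_f.
S_e = 308 × 5.6 × (1 − 0.24²) / 47800 × 1.2
    = 308 × 5.6 × 0.9424 / 47800 × 1.2
    = 0.04081 m = 40.81 mm

S_e ≈ 40.8 mm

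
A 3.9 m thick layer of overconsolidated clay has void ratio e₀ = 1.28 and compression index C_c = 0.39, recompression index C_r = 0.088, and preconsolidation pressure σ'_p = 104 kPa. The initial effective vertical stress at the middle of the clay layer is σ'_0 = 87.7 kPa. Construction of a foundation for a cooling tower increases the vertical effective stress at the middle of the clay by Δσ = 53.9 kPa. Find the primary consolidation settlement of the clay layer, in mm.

Final effective stress: σ'_f = 87.7 + 53.9 = 141.6 kPa.
σ'_f = 141.6 > σ'_p = 104 kPa, so the stress path crosses the preconsolidation pressure — recompression up to σ'_p, then virgin compression beyond:
S_c = H/(1+e₀)·[C_r·log₁₀(σ'_p/σ'_0) + C_c·log₁₀(σ'_f/σ'_p)]
    = 3.9/2.28 × [0.088×log₁₀(104/87.7) + 0.39×log₁₀(141.6/104)]
    = 1.7105 × [0.006515 + 0.052272] = 0.1006 m

S_c ≈ 101 mm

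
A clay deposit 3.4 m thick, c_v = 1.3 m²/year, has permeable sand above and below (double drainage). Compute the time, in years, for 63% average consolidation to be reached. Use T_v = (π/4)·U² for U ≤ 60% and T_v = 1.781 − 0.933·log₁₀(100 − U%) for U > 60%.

Drainage path length: H_d = H/2 = 1.7 m (double drainage).
U > 60%: T_v = 1.781 − 0.933·log₁₀(100 − 63) = 0.31787.
t = T_v·H_d²/c_v = 0.31787×1.7²/1.3 = 0.7066 years.

t ≈ 0.707 years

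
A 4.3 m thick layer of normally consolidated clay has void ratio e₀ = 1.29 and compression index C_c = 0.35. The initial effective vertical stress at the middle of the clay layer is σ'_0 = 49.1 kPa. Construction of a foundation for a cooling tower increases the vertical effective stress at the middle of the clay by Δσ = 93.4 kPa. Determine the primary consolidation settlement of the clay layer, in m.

Final effective stress: σ'_f = σ'_0 + Δσ = 49.1 + 93.4 = 142.5 kPa.
Normally consolidated clay, so the full stress increment lies on the virgin compression line:
S_c = C_c·H/(1+e₀)·log₁₀(σ'_f/σ'_0) = 0.35×4.3/(1+1.29)×log₁₀(142.5/49.1)
    = 0.65721 × 0.46273 = 0.3041 m

S_c ≈ 0.304 m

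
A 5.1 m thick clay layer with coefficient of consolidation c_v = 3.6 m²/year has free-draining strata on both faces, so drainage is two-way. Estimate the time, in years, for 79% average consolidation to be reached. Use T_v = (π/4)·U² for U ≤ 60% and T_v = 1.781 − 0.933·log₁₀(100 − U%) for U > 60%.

Drainage path length: H_d = H/2 = 2.55 m (double drainage).
U > 60%: T_v = 1.781 − 0.933·log₁₀(100 − 79) = 0.54737.
t = T_v·H_d²/c_v = 0.54737×2.55²/3.6 = 0.9887 years.

t ≈ 0.989 years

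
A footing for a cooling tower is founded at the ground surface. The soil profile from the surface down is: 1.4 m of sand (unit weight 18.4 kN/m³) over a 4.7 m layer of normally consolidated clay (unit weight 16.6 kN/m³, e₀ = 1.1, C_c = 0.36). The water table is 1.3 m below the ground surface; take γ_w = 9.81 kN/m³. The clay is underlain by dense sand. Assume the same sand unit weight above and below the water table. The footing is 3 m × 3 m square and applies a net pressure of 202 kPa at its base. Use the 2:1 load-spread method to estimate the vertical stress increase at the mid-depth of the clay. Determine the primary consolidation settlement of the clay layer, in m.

S_c ≈ 0.239 m

Mid-depth of clay below the ground surface: z = 1.4 + 4.7/2 = 3.75 m.
Total vertical stress at mid-clay: σ_v = 18.4×1.4 + 16.6×2.35 = 64.77 kPa.
Pore pressure: u = 9.81×(3.75 − 1.3) = 24.035 kPa.
Initial effective stress: σ'_0 = σ_v − u = 64.77 − 24.035 = 40.735 kPa.
Stress increase at mid-clay by the 2:1 spreading method:
Δσ = qBL/((B+z)(L+z)) = 202×3×3/((3+3.75)(3+3.75)) = 39.901 kPa
Final effective stress: σ'_f = σ'_0 + Δσ = 40.735 + 39.901 = 80.636 kPa.
Normally consolidated clay, so the full stress increment lies on the virgin compression line:
S_c = C_c·H/(1+e₀)·log₁₀(σ'_f/σ'_0) = 0.36×4.7/(1+1.1)×log₁₀(80.636/40.735)
    = 0.80571 × 0.29656 = 0.2389 m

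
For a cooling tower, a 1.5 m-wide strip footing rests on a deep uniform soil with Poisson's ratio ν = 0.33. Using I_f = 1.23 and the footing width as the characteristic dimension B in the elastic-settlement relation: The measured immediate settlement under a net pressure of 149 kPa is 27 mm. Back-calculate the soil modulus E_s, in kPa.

S_e = q·B·(1−ν²)/E_s · I_f  ⇒  E_s = q·B·(1−ν²)·I_f / S_e.
E_s = 149 × 1.5 × 0.8911 × 1.23 / 0.027 = 9073 kPa

E_s ≈ 9070 kPa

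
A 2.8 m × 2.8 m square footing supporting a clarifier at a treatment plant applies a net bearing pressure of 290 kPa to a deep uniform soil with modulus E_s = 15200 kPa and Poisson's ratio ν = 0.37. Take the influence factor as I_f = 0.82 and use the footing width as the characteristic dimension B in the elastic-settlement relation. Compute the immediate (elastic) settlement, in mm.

Immediate (elastic) settlement: S_e = q·B·(1−ν²)/E_s · I_f.
S_e = 290 × 2.8 × (1 − 0.37²) / 15200 × 0.82
    = 290 × 2.8 × 0.8631 / 15200 × 0.82
    = 0.03781 m = 37.81 mm

S_e ≈ 37.8 mm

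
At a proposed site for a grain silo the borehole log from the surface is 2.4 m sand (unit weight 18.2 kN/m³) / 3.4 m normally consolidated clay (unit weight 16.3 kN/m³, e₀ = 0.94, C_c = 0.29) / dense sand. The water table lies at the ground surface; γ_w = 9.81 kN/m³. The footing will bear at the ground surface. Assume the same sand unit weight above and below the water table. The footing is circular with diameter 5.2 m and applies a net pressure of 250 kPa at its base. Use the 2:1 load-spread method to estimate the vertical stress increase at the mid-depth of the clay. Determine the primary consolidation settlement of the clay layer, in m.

S_c ≈ 0.277 m

Mid-depth of clay below the ground surface: z = 2.4 + 3.4/2 = 4.1 m.
Total vertical stress at mid-clay: σ_v = 18.2×2.4 + 16.3×1.7 = 71.39 kPa.
Pore pressure: u = 9.81×(4.1 − 0) = 40.221 kPa.
Initial effective stress: σ'_0 = σ_v − u = 71.39 − 40.221 = 31.169 kPa.
Stress increase at mid-clay by the 2:1 spreading method:
Δσ ≈ qD²/(D+z)² = 250×5.2²/(5.2+4.1)² = 78.159 kPa
Final effective stress: σ'_f = σ'_0 + Δσ = 31.169 + 78.159 = 109.33 kPa.
Normally consolidated clay, so the full stress increment lies on the virgin compression line:
S_c = C_c·H/(1+e₀)·log₁₀(σ'_f/σ'_0) = 0.29×3.4/(1+0.94)×log₁₀(109.33/31.169)
    = 0.50825 × 0.54502 = 0.277 m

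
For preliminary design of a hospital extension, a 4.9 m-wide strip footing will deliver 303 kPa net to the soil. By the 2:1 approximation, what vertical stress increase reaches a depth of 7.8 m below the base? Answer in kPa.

By the 2:1 method the load spreads at 1 horizontal : 2 vertical, so at depth z the loaded area has grown by z in each plan dimension:
Δσ = qB/(B+z) = 303×4.9/(4.9+7.8) = 116.91 kPa

Δσ_z ≈ 117 kPa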